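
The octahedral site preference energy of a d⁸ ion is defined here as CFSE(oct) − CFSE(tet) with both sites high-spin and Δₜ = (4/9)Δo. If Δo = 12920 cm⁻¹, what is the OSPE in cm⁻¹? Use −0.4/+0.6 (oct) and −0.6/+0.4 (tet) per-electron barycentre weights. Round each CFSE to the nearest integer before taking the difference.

-10910

Octahedral (high-spin): t2g^6 e_g^2, CFSE = 6(−0.4) + 2(+0.6) = -1.2Δo = -1.2 × 12920 = -15504 cm⁻¹.
Tetrahedral: e^4 t2^4, CFSE = 4(−0.6) + 4(+0.4) = -0.8Δₜ = -0.8 × (4/9) × 12920 = -4594 cm⁻¹.
OSPE = -15504 − (-4594) = -10910 cm⁻¹.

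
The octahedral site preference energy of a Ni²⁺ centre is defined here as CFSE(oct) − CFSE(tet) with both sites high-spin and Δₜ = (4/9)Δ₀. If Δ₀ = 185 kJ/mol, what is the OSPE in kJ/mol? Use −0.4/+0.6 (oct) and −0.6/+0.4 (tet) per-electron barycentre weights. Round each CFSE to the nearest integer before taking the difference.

Ni²⁺: group 10, so d-count = 10 − 2 = 8.
Octahedral (high-spin): t2g^6 e_g^2, CFSE = 6(−0.4) + 2(+0.6) = -1.2Δ₀ = -1.2 × 185 = -222 kJ/mol.
Tetrahedral: e^4 t2^4, CFSE = 4(−0.6) + 4(+0.4) = -0.8Δₜ = -0.8 × (4/9) × 185 = -66 kJ/mol.
OSPE = -222 − (-66) = -156 kJ/mol.

-156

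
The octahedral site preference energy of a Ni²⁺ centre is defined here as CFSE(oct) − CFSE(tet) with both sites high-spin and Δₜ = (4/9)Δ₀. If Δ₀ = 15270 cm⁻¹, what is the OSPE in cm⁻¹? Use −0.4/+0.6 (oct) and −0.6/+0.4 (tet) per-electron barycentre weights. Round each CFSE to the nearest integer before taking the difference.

Ni is in group 10, so Ni²⁺ is d⁸ (10 − 2 = 8).
Octahedral (high-spin): t₂g⁶ eg², CFSE = 6(−0.4) + 2(+0.6) = -1.2Δ₀ = -1.2 × 15270 = -18324 cm⁻¹.
In a tetrahedral site the filling is e⁴ t₂⁴: CFSE(tet) = -0.8Δₜ = -0.8 × (4/9)(15270) = -5429 cm⁻¹.
Subtracting, OSPE = -18324 − (-5429) = -12895 cm⁻¹.

-12895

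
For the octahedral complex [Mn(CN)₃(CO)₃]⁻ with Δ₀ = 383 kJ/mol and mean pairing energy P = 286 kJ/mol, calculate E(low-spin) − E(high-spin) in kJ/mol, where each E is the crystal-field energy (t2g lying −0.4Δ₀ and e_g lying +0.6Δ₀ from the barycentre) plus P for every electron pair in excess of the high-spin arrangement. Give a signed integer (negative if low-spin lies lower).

Ligand charges: 3×(-1) from CN⁻ and 3×(+0) from CO sum to -3; with overall charge -1, Mn is +2.
Mn²⁺: group 7, so d-count = 7 − 2 = 5.
High-spin: t2g^3 e_g^2, CFSE = 0.0Δ₀ = 0 kJ/mol.
Low-spin t2g^5 e_g^0 gives -2.0Δ₀ = -766 kJ/mol, but forming 2 extra pairs costs 2P = 572 kJ/mol, so E(LS) = -766 + 572 = -194 kJ/mol.
E(LS) − E(HS) = -194 − (0) = -194 kJ/mol.

-194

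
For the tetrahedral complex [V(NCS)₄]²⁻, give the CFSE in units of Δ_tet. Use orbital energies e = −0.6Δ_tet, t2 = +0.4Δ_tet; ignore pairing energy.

Each NCS⁻ contributes -1; 4 × (-1) = -4. With overall charge -2, V is in the +2 oxidation state.
V is in group 5, so V²⁺ is d³ (5 − 2 = 3).
Tetrahedral splitting is small, so the complex is high-spin.
Configuration: e^2 t2^1.
CFSE = 2(-0.6Δ_tet) + 1(0.4Δ_tet) = -1.2Δ_tet + 0.4Δ_tet = -0.8Δ_tet.

-0.8 Δ_tet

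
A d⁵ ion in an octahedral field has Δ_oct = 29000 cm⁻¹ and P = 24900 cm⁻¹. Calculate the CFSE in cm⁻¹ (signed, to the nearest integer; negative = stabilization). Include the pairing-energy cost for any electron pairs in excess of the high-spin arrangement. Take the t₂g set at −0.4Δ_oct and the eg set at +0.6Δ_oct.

With Δ_oct > P the complex is low-spin.
Filling d⁵ accordingly: t₂g⁵ eg⁰.
Orbital CFSE = -2.0Δ_oct = -2.0 × 29000 = -58000 cm⁻¹.
Excess pairs vs high-spin: 2 − 0 = 2; pairing cost = +49800 cm⁻¹.
Net CFSE = -58000 + 49800 = -8200 cm⁻¹.

-8200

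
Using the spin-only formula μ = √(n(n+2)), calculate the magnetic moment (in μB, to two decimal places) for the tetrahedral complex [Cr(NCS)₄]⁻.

3.87 μB

Each NCS⁻ contributes -1; 4 × (-1) = -4. With overall charge -1, Cr is in the +3 oxidation state.
Group 6 minus oxidation state +3 gives a d³ configuration for Cr³⁺.
With tetrahedral geometry the complex is necessarily high-spin.
Configuration: e^2 t2^1 → 3 unpaired electrons.
μ(spin-only) = √[3(3+2)] = √15 ≈ 3.87 μB.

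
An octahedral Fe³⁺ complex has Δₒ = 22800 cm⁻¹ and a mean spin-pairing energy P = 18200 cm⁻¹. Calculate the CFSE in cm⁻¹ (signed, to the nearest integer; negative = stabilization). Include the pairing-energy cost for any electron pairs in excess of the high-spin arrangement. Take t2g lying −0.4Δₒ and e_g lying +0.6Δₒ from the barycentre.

Fe sits in group 8; removing 3 electrons leaves Fe³⁺ with 8 − 3 = 5 d electrons.
With Δₒ > P the complex is low-spin.
That gives t2g^5 e_g^0.
Orbital CFSE = -2.0Δₒ = -2.0 × 22800 = -45600 cm⁻¹.
Excess pairs vs high-spin: 2 − 0 = 2; pairing cost = +36400 cm⁻¹.
Net CFSE = -45600 + 36400 = -9200 cm⁻¹.

-9200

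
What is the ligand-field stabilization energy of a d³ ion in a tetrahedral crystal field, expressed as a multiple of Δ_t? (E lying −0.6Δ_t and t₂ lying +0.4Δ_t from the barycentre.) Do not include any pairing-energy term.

With tetrahedral geometry the complex is necessarily high-spin.
Configuration: e² t₂¹.
CFSE = 2(-0.6Δ_t) + 1(0.4Δ_t) = -1.2Δ_t + 0.4Δ_t = -0.8Δ_t.

-0.8 Δ_t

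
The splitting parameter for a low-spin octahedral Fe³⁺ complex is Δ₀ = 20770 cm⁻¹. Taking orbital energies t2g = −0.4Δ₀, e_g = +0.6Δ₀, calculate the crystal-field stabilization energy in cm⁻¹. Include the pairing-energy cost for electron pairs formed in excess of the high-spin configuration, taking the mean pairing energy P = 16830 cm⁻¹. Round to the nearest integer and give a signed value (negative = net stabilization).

-7880

Fe sits in group 8; removing 3 electrons leaves Fe³⁺ with 8 − 3 = 5 d electrons.
Electron filling gives t2g^5 e_g^0.
The orbital stabilization is -2.0Δ₀ = -2.0 × 20770 = -41540 cm⁻¹.
Relative to high-spin t2g^3 e_g^2 (0 paired), the low-spin configuration has 2 additional pairs, contributing +2 × 16830 = +33660 cm⁻¹.
Combining: -41540 + 33660 = -7880 cm⁻¹.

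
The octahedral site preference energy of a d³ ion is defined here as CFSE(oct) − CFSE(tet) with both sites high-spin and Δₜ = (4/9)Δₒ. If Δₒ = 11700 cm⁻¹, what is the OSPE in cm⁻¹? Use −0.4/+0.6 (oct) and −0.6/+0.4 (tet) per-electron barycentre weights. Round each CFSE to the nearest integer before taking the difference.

Octahedral (high-spin): t2g^3 e_g^0, CFSE = 3(−0.4) + 0(+0.6) = -1.2Δₒ = -1.2 × 11700 = -14040 cm⁻¹.
Tetrahedral: e^2 t2^1, CFSE = 2(−0.6) + 1(+0.4) = -0.8Δₜ = -0.8 × (4/9) × 11700 = -4160 cm⁻¹.
Subtracting, OSPE = -14040 − (-4160) = -9880 cm⁻¹.

-9880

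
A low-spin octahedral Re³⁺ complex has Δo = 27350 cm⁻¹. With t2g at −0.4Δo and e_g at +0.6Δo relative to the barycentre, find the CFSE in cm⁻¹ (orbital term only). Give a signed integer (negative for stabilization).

Re sits in group 7; removing 3 electrons leaves Re³⁺ with 7 − 3 = 4 d electrons.
Configuration: t2g^4 e_g^0.
The orbital stabilization is -1.6Δo = -1.6 × 27350 = -43760 cm⁻¹.

-43760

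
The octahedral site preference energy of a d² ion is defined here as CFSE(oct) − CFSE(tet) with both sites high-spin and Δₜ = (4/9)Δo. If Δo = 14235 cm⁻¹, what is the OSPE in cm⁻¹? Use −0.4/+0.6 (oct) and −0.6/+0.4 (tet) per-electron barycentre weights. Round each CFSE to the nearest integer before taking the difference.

Octahedral high-spin t2g^2 e_g^0: CFSE = -0.8 × 14235 = -11388 cm⁻¹.
Tetrahedral e^2 t2^0 gives -1.2Δₜ = -1.2 × (4/9) × 14235 = -7592 cm⁻¹.
Subtracting, OSPE = -11388 − (-7592) = -3796 cm⁻¹.

-3796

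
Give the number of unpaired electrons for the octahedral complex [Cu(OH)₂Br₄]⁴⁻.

1

Ligand charges: 2×(-1) from OH⁻ and 4×(-1) from Br⁻ sum to -6; with overall charge -4, Cu is +2.
Cu is in group 11, so Cu²⁺ is d⁹ (11 − 2 = 9).
Configuration: t2g^6 e_g^3, giving 1 unpaired electron.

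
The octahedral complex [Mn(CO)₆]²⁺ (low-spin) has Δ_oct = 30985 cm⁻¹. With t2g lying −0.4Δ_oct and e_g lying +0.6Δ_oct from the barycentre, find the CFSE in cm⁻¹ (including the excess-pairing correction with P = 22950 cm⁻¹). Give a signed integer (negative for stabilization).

CO is neutral, so the +2 overall charge sits on Mn: oxidation state +2.
Mn is in group 7, so Mn²⁺ is d⁵ (7 − 2 = 5).
The d⁵ electrons fill as t2g^5 e_g^0.
CFSE(orbital) = 5×(-0.4Δ_oct) + 0×(0.6Δ_oct) = -2.0Δ_oct; with Δ_oct = 30985 cm⁻¹ that is -61970 cm⁻¹.
Pairing penalty: 2 pairs vs 0 in the high-spin reference → 2 extra × P = 45900 cm⁻¹.
Overall CFSE = -61970 + 45900 = -16070 cm⁻¹.

-16070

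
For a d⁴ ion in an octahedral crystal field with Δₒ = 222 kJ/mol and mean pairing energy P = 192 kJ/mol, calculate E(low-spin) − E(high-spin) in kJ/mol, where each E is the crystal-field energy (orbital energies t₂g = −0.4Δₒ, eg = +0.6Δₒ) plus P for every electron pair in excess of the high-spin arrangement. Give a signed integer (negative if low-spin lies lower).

-30

High-spin d⁴ fills as t₂g³ eg¹ with CFSE 3(−0.4) + 1(+0.6) = -0.6Δₒ = -133 kJ/mol.
Low-spin t₂g⁴ eg⁰ gives -1.6Δₒ = -355 kJ/mol, but forming 1 extra pair costs 1P = 192 kJ/mol, so E(LS) = -355 + 192 = -163 kJ/mol.
The difference is -163 − (-133) = -30 kJ/mol, so low-spin lies lower.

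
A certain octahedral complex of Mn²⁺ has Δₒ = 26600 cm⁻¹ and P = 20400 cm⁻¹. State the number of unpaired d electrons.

1

Mn is in group 7, so Mn²⁺ is d⁵ (7 − 2 = 5).
Δₒ > P, so pairing is preferred: the ground state is low-spin.
Configuration: t2g^5 e_g^0.
Unpaired electrons: 1.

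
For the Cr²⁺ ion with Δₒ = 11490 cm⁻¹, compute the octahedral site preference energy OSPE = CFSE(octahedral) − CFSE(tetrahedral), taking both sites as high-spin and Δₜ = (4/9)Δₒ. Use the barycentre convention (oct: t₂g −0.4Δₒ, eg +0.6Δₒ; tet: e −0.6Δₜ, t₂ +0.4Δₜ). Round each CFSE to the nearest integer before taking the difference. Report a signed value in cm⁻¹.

-4851

Cr sits in group 6; removing 2 electrons leaves Cr²⁺ with 6 − 2 = 4 d electrons.
Octahedral (high-spin): t2g^3 e_g^1, CFSE = 3(−0.4) + 1(+0.6) = -0.6Δₒ = -0.6 × 11490 = -6894 cm⁻¹.
Tetrahedral: e^2 t2^2, CFSE = 2(−0.6) + 2(+0.4) = -0.4Δₜ = -0.4 × (4/9) × 11490 = -2043 cm⁻¹.
OSPE = CFSE(oct) − CFSE(tet) = -6894 − (-2043) = -4851 cm⁻¹.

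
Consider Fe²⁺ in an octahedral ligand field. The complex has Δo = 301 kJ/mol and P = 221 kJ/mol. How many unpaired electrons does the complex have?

Fe²⁺: group 8, so d-count = 8 − 2 = 6.
With Δo > P the complex is low-spin.
Configuration: t2g^6 e_g^0.
Unpaired electrons: 0.

0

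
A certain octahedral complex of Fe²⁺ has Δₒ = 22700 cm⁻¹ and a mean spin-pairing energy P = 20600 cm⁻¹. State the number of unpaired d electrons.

Fe is in group 8, so Fe²⁺ is d⁶ (8 − 2 = 6).
Here Δₒ > P (22700 > 20600), so the low-spin state is favoured.
That gives t₂g⁶ eg⁰.
Unpaired electrons: 0.

0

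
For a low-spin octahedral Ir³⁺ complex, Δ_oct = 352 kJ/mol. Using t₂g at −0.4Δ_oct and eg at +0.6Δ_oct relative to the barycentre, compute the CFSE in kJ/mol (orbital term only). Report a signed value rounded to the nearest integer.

-845

Group 9 minus oxidation state +3 gives a d⁶ configuration for Ir³⁺.
The d⁶ electrons fill as t₂g⁶ eg⁰.
CFSE(orbital) = 6×(-0.4Δ_oct) + 0×(0.6Δ_oct) = -2.4Δ_oct; with Δ_oct = 352 kJ/mol that is -845 kJ/mol.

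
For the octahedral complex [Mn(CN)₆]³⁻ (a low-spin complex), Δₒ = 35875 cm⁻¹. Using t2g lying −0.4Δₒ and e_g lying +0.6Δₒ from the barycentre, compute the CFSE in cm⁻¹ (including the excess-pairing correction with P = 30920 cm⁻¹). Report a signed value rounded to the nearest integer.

Each CN⁻ contributes -1; 6 × (-1) = -6. With overall charge -3, Mn is in the +3 oxidation state.
Mn sits in group 7; removing 3 electrons leaves Mn³⁺ with 7 − 3 = 4 d electrons.
Electron filling gives t2g^4 e_g^0.
The orbital stabilization is -1.6Δₒ = -1.6 × 35875 = -57400 cm⁻¹.
High-spin d⁴ would be t2g^3 e_g^1 with 0 pairs; low-spin has 1, so 1 excess pair costs +1P = +30920 cm⁻¹.
Overall CFSE = -57400 + 30920 = -26480 cm⁻¹.

-26480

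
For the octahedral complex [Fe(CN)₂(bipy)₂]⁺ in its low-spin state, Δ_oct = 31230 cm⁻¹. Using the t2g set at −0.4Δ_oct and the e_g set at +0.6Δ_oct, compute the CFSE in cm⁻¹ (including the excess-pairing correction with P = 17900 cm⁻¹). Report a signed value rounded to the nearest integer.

-26660

Ligand charges: 2×(-1) from CN⁻ and 2×(+0) from bipy sum to -2; with overall charge +1, Fe is +3.
Fe³⁺: group 8, so d-count = 8 − 3 = 5.
Electron filling gives t2g^5 e_g^0.
The orbital stabilization is -2.0Δ_oct = -2.0 × 31230 = -62460 cm⁻¹.
Relative to high-spin t2g^3 e_g^2 (0 paired), the low-spin configuration has 2 additional pairs, contributing +2 × 17900 = +35800 cm⁻¹.
Combining: -62460 + 35800 = -26660 cm⁻¹.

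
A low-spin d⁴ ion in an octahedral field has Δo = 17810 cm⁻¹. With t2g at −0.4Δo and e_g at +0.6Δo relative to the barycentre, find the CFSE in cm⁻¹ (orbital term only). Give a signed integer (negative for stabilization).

Configuration: t2g^4 e_g^0.
CFSE(orbital) = 4×(-0.4Δo) + 0×(0.6Δo) = -1.6Δo; with Δo = 17810 cm⁻¹ that is -28496 cm⁻¹.

-28496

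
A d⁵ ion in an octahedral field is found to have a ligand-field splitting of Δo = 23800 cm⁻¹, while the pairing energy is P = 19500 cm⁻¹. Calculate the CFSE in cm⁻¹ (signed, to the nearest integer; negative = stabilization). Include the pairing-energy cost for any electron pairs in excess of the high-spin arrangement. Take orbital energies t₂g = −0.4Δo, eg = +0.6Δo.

-8600

Δo > P, so pairing is preferred: the ground state is low-spin.
Filling d⁵ accordingly: t₂g⁵ eg⁰.
Orbital CFSE = -2.0Δo = -2.0 × 23800 = -47600 cm⁻¹.
Excess pairs vs high-spin: 2 − 0 = 2; pairing cost = +39000 cm⁻¹.
Net CFSE = -47600 + 39000 = -8600 cm⁻¹.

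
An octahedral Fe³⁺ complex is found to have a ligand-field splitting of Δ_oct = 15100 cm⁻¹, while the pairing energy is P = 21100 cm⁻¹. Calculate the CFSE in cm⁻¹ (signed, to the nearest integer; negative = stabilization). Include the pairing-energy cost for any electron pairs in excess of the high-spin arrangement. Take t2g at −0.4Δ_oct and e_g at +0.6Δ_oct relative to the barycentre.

Fe is in group 8, so Fe³⁺ is d⁵ (8 − 3 = 5).
Since Δ_oct = 15100 cm⁻¹ < P = 21100 cm⁻¹, the complex adopts the high-spin configuration.
Filling d⁵ accordingly: t2g^3 e_g^2.
Orbital CFSE = 0.0Δ_oct = 0.0 × 15100 = 0 cm⁻¹.
High-spin has no excess pairs, so no pairing correction applies.

0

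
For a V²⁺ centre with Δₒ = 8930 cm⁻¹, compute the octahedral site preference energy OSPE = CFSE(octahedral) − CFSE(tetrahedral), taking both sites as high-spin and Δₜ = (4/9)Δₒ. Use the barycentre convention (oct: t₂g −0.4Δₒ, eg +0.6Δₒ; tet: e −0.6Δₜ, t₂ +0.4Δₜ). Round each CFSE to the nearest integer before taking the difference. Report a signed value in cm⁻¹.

-7541

V sits in group 5; removing 2 electrons leaves V²⁺ with 5 − 2 = 3 d electrons.
Octahedral high-spin t₂g³ eg⁰: CFSE = -1.2 × 8930 = -10716 cm⁻¹.
Tetrahedral e² t₂¹ gives -0.8Δₜ = -0.8 × (4/9) × 8930 = -3175 cm⁻¹.
OSPE = CFSE(oct) − CFSE(tet) = -10716 − (-3175) = -7541 cm⁻¹.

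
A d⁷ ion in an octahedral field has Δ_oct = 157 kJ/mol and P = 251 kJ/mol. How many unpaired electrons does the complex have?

3

Since Δ_oct = 157 kJ/mol < P = 251 kJ/mol, the complex adopts the high-spin configuration.
Filling d⁷ accordingly: t₂g⁵ eg².
Unpaired electrons: 3.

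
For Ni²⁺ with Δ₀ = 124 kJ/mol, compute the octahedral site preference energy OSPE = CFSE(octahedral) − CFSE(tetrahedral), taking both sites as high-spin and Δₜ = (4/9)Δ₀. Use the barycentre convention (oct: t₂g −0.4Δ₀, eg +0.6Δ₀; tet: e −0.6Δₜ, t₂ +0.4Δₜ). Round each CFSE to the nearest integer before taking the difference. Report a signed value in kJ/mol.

Ni²⁺: group 10, so d-count = 10 − 2 = 8.
In an octahedral site d⁸ (HS) is t2g^6 e_g^2, giving CFSE(oct) = -1.2Δ₀ = -149 kJ/mol.
Tetrahedral e^4 t2^4 gives -0.8Δₜ = -0.8 × (4/9) × 124 = -44 kJ/mol.
OSPE = CFSE(oct) − CFSE(tet) = -149 − (-44) = -105 kJ/mol.

-105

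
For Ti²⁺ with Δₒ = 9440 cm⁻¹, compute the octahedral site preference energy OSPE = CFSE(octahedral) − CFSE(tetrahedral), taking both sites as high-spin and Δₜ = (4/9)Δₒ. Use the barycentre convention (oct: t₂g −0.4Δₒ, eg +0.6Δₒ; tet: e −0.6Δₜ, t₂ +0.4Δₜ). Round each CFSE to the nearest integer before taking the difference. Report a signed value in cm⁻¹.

-2517

Group 4 minus oxidation state +2 gives a d² configuration for Ti²⁺.
Octahedral (high-spin): t₂g² eg⁰, CFSE = 2(−0.4) + 0(+0.6) = -0.8Δₒ = -0.8 × 9440 = -7552 cm⁻¹.
Tetrahedral e² t₂⁰ gives -1.2Δₜ = -1.2 × (4/9) × 9440 = -5035 cm⁻¹.
Subtracting, OSPE = -7552 − (-5035) = -2517 cm⁻¹.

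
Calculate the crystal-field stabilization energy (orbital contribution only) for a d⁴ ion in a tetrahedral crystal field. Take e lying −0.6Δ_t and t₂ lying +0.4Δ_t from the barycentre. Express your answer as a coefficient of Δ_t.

-0.4 Δ_t

Tetrahedral splitting is small, so the complex is high-spin.
Configuration: e² t₂².
CFSE = 2(-0.6Δ_t) + 2(0.4Δ_t) = -1.2Δ_t + 0.8Δ_t = -0.4Δ_t.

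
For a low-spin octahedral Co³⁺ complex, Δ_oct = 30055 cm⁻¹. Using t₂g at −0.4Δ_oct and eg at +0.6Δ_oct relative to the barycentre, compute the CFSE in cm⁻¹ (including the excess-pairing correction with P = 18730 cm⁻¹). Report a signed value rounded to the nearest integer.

Co is in group 9, so Co³⁺ is d⁶ (9 − 3 = 6).
Configuration: t₂g⁶ eg⁰.
CFSE(orbital) = 6×(-0.4Δ_oct) + 0×(0.6Δ_oct) = -2.4Δ_oct; with Δ_oct = 30055 cm⁻¹ that is -72132 cm⁻¹.
Relative to high-spin t₂g⁴ eg² (1 paired), the low-spin configuration has 2 additional pairs, contributing +2 × 18730 = +37460 cm⁻¹.
Combining: -72132 + 37460 = -34672 cm⁻¹.

-34672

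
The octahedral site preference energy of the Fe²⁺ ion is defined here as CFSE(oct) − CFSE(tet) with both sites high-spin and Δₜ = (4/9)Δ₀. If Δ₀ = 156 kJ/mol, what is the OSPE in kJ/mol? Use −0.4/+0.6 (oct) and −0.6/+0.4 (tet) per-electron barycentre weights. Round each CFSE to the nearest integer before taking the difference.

-20

Fe sits in group 8; removing 2 electrons leaves Fe²⁺ with 8 − 2 = 6 d electrons.
Octahedral (high-spin): t2g^4 e_g^2, CFSE = 4(−0.4) + 2(+0.6) = -0.4Δ₀ = -0.4 × 156 = -62 kJ/mol.
Tetrahedral: e^3 t2^3, CFSE = 3(−0.6) + 3(+0.4) = -0.6Δₜ = -0.6 × (4/9) × 156 = -42 kJ/mol.
OSPE = CFSE(oct) − CFSE(tet) = -62 − (-42) = -20 kJ/mol.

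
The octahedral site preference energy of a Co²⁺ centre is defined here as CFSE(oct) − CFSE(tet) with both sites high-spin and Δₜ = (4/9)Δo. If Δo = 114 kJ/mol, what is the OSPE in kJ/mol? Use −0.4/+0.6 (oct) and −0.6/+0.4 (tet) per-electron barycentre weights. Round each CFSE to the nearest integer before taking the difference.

Co sits in group 9; removing 2 electrons leaves Co²⁺ with 9 − 2 = 7 d electrons.
Octahedral high-spin t₂g⁵ eg²: CFSE = -0.8 × 114 = -91 kJ/mol.
Tetrahedral e⁴ t₂³ gives -1.2Δₜ = -1.2 × (4/9) × 114 = -61 kJ/mol.
OSPE = CFSE(oct) − CFSE(tet) = -91 − (-61) = -30 kJ/mol.

-30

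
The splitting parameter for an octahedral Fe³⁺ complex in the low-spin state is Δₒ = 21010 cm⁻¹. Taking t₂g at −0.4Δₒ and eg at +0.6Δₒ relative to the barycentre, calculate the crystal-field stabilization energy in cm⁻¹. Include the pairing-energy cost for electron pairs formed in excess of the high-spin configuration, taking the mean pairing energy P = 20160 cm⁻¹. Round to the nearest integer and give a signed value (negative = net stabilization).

Group 8 minus oxidation state +3 gives a d⁵ configuration for Fe³⁺.
Electron filling gives t₂g⁵ eg⁰.
The orbital stabilization is -2.0Δₒ = -2.0 × 21010 = -42020 cm⁻¹.
Pairing penalty: 2 pairs vs 0 in the high-spin reference → 2 extra × P = 40320 cm⁻¹.
Net CFSE = -42020 + 40320 = -1700 cm⁻¹.

-1700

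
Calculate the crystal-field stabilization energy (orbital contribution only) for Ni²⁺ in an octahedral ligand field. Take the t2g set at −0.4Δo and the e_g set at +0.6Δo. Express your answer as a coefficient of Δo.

-1.2 Δo

Group 10 minus oxidation state +2 gives a d⁸ configuration for Ni²⁺.
Configuration: t2g^6 e_g^2.
CFSE = 6(-0.4Δo) + 2(0.6Δo) = -2.4Δo + 1.2Δo = -1.2Δo.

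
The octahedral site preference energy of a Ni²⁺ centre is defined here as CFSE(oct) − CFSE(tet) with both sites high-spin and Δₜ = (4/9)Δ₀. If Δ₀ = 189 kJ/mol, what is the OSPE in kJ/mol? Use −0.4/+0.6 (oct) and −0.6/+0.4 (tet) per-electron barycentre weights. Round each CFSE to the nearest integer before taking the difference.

Group 10 minus oxidation state +2 gives a d⁸ configuration for Ni²⁺.
Octahedral (high-spin): t₂g⁶ eg², CFSE = 6(−0.4) + 2(+0.6) = -1.2Δ₀ = -1.2 × 189 = -227 kJ/mol.
Tetrahedral e⁴ t₂⁴ gives -0.8Δₜ = -0.8 × (4/9) × 189 = -67 kJ/mol.
Subtracting, OSPE = -227 − (-67) = -160 kJ/mol.

-160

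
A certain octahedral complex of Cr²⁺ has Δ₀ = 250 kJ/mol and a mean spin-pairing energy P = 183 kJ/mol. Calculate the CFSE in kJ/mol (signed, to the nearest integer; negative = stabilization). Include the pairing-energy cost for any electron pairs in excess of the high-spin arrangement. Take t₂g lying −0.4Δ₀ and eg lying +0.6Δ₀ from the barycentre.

Cr²⁺: group 6, so d-count = 6 − 2 = 4.
With Δ₀ > P the complex is low-spin.
That gives t₂g⁴ eg⁰.
Orbital CFSE = -1.6Δ₀ = -1.6 × 250 = -400 kJ/mol.
Excess pairs vs high-spin: 1 − 0 = 1; pairing cost = +183 kJ/mol.
Net CFSE = -400 + 183 = -217 kJ/mol.

-217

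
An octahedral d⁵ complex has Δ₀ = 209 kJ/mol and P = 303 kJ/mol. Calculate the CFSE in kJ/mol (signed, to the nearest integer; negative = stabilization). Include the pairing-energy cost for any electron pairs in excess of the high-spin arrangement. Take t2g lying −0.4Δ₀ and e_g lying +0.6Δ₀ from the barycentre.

0

With Δ₀ < P the complex is high-spin.
Filling d⁵ accordingly: t2g^3 e_g^2.
Orbital CFSE = 0.0Δ₀ = 0.0 × 209 = 0 kJ/mol.
High-spin has no excess pairs, so no pairing correction applies.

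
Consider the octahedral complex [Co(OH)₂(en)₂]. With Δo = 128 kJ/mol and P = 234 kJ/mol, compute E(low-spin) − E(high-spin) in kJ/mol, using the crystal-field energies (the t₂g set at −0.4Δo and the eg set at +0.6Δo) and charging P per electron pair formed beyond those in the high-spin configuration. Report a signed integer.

Ligand charges: 2×(-1) from OH⁻ and 2×(+0) from en sum to -2; with overall charge +0, Co is +2.
Co is in group 9, so Co²⁺ is d⁷ (9 − 2 = 7).
High-spin d⁷ fills as t₂g⁵ eg² with CFSE 5(−0.4) + 2(+0.6) = -0.8Δo = -102 kJ/mol.
For low-spin the configuration is t₂g⁶ eg¹: orbital energy -1.8 × 128 = -230 kJ/mol, and 1 additional pair relative to high-spin adds 234 kJ/mol, giving 4 kJ/mol.
E(LS) − E(HS) = 4 − (-102) = 106 kJ/mol.

106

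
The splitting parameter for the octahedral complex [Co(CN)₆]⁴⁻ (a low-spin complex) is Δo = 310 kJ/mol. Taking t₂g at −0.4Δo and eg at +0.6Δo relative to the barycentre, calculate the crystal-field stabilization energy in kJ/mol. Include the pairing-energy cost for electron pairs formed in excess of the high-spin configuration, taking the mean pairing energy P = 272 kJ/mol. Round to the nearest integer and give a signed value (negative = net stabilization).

-286

Each CN⁻ contributes -1; 6 × (-1) = -6. With overall charge -4, Co is in the +2 oxidation state.
Group 9 minus oxidation state +2 gives a d⁷ configuration for Co²⁺.
The d⁷ electrons fill as t₂g⁶ eg¹.
The orbital stabilization is -1.8Δo = -1.8 × 310 = -558 kJ/mol.
Relative to high-spin t₂g⁵ eg² (2 paired), the low-spin configuration has 1 additional pair, contributing +1 × 272 = +272 kJ/mol.
Overall CFSE = -558 + 272 = -286 kJ/mol.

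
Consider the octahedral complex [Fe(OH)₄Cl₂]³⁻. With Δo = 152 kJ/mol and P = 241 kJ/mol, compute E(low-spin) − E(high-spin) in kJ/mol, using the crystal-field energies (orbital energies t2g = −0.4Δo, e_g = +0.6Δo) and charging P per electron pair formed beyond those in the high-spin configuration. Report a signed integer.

Ligand charges: 4×(-1) from OH⁻ and 2×(-1) from Cl⁻ sum to -6; with overall charge -3, Fe is +3.
Fe³⁺: group 8, so d-count = 8 − 3 = 5.
High-spin: t2g^3 e_g^2, CFSE = 0.0Δo = 0 kJ/mol.
Low-spin: t2g^5 e_g^0, orbital CFSE = -2.0Δo = -304 kJ/mol; plus 2 excess pairs × P = +482 kJ/mol; total 178 kJ/mol.
Thus E(LS) − E(HS) = 178 kJ/mol.

178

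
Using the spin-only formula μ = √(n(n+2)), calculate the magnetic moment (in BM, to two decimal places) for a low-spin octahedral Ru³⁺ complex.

Group 8 minus oxidation state +3 gives a d⁵ configuration for Ru³⁺.
Configuration: t2g^5 e_g^0 → 1 unpaired electron.
μ(spin-only) = √[1(1+2)] = √3 ≈ 1.73 BM.

1.73 BM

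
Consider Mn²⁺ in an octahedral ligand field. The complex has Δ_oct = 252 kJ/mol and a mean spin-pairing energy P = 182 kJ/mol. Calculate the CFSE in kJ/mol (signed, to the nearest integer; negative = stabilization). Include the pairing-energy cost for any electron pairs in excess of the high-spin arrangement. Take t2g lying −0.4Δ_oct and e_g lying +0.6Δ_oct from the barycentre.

Mn is in group 7, so Mn²⁺ is d⁵ (7 − 2 = 5).
Δ_oct > P, so pairing is preferred: the ground state is low-spin.
Filling d⁵ accordingly: t2g^5 e_g^0.
Orbital CFSE = -2.0Δ_oct = -2.0 × 252 = -504 kJ/mol.
Excess pairs vs high-spin: 2 − 0 = 2; pairing cost = +364 kJ/mol.
Net CFSE = -504 + 364 = -140 kJ/mol.

-140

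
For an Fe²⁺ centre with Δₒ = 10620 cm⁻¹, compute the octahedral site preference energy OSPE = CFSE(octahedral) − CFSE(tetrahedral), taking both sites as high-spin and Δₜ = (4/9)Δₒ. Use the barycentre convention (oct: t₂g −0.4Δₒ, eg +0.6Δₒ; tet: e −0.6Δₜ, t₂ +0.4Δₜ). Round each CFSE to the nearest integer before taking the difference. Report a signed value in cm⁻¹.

-1416

Fe is in group 8, so Fe²⁺ is d⁶ (8 − 2 = 6).
In an octahedral site d⁶ (HS) is t₂g⁴ eg², giving CFSE(oct) = -0.4Δₒ = -4248 cm⁻¹.
Tetrahedral e³ t₂³ gives -0.6Δₜ = -0.6 × (4/9) × 10620 = -2832 cm⁻¹.
Subtracting, OSPE = -4248 − (-2832) = -1416 cm⁻¹.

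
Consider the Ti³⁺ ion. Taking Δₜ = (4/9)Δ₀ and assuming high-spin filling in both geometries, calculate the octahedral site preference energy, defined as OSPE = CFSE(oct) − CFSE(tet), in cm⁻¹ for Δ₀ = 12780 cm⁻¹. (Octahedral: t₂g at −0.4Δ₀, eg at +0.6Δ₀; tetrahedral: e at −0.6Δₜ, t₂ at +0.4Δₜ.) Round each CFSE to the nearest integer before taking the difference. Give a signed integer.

-1704

Group 4 minus oxidation state +3 gives a d¹ configuration for Ti³⁺.
Octahedral high-spin t2g^1 e_g^0: CFSE = -0.4 × 12780 = -5112 cm⁻¹.
Tetrahedral e^1 t2^0 gives -0.6Δₜ = -0.6 × (4/9) × 12780 = -3408 cm⁻¹.
Subtracting, OSPE = -5112 − (-3408) = -1704 cm⁻¹.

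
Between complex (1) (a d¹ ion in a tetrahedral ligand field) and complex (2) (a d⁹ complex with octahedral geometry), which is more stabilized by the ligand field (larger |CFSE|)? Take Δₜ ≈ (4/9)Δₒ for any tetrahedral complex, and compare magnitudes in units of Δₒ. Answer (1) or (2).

(1): Tetrahedral fields are weak (Δₜ ≈ 4/9 Δₒ), so electrons fill high-spin; e^1 t2^0, CFSE = -0.6Δₜ ≈ -0.27Δₒ.
(2): For octahedral d⁹ the high- and low-spin configurations coincide; t₂g⁶ eg³, CFSE = -0.6Δₒ.
So (2) has the larger |CFSE|.

(2)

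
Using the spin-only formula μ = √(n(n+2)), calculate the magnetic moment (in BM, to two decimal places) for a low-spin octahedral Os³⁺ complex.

1.73 BM

Os³⁺: group 8, so d-count = 8 − 3 = 5.
Configuration: t2g^5 e_g^0 → 1 unpaired electron.
μ(spin-only) = √[1(1+2)] = √3 ≈ 1.73 BM.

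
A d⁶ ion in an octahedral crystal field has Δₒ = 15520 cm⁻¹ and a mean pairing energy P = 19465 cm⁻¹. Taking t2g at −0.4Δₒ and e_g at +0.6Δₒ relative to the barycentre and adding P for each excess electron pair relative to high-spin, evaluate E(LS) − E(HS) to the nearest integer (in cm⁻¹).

7890

High-spin: t2g^4 e_g^2, CFSE = -0.4Δₒ = -6208 cm⁻¹.
Low-spin: t2g^6 e_g^0, orbital CFSE = -2.4Δₒ = -37248 cm⁻¹; plus 2 excess pairs × P = +38930 cm⁻¹; total 1682 cm⁻¹.
The difference is 1682 − (-6208) = 7890 cm⁻¹, so high-spin lies lower.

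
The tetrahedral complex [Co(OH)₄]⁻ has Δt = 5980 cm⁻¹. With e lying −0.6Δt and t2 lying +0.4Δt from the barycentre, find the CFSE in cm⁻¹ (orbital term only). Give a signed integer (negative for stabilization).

-3588

Each OH⁻ contributes -1; 4 × (-1) = -4. With overall charge -1, Co is in the +3 oxidation state.
Co sits in group 9; removing 3 electrons leaves Co³⁺ with 9 − 3 = 6 d electrons.
Tetrahedral splitting is small, so the complex is high-spin.
The d⁶ electrons fill as e^3 t2^3.
CFSE(orbital) = 3×(-0.6Δt) + 3×(0.4Δt) = -0.6Δt; with Δt = 5980 cm⁻¹ that is -3588 cm⁻¹.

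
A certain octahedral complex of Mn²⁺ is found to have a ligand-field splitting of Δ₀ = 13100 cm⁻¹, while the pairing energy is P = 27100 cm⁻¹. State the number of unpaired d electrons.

Group 7 minus oxidation state +2 gives a d⁵ configuration for Mn²⁺.
Here Δ₀ < P (13100 < 27100), so the high-spin state is favoured.
Configuration: t2g^3 e_g^2.
Unpaired electrons: 5.

5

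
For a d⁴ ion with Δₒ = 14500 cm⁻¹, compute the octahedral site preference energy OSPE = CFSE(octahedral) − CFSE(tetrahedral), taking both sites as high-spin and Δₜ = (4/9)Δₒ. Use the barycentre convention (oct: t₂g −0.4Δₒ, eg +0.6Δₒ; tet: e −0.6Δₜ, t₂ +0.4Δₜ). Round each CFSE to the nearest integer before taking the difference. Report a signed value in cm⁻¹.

-6122

Octahedral high-spin t2g^3 e_g^1: CFSE = -0.6 × 14500 = -8700 cm⁻¹.
Tetrahedral e^2 t2^2 gives -0.4Δₜ = -0.4 × (4/9) × 14500 = -2578 cm⁻¹.
OSPE = -8700 − (-2578) = -6122 cm⁻¹.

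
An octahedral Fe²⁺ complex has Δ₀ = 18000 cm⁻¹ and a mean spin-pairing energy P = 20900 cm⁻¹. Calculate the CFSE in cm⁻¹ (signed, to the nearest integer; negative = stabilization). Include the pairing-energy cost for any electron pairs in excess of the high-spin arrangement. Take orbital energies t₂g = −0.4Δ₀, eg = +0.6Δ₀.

Fe is in group 8, so Fe²⁺ is d⁶ (8 − 2 = 6).
Δ₀ < P, so pairing is avoided: the ground state is high-spin.
That gives t₂g⁴ eg².
Orbital CFSE = -0.4Δ₀ = -0.4 × 18000 = -7200 cm⁻¹.
High-spin has no excess pairs, so no pairing correction applies.

-7200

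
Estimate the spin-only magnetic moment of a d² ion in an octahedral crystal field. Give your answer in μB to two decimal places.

For octahedral d² the high- and low-spin configurations coincide.
Configuration: t2g^2 e_g^0 → 2 unpaired electrons.
μ(spin-only) = √[2(2+2)] = √8 ≈ 2.83 μB.

2.83 μB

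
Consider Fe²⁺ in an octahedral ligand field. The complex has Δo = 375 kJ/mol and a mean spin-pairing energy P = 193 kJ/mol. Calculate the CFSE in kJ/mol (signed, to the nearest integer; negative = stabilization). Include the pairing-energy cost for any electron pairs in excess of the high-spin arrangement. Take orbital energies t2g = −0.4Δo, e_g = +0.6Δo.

-514

Fe²⁺: group 8, so d-count = 8 − 2 = 6.
With Δo > P the complex is low-spin.
That gives t2g^6 e_g^0.
Orbital CFSE = -2.4Δo = -2.4 × 375 = -900 kJ/mol.
Excess pairs vs high-spin: 3 − 1 = 2; pairing cost = +386 kJ/mol.
Net CFSE = -900 + 386 = -514 kJ/mol.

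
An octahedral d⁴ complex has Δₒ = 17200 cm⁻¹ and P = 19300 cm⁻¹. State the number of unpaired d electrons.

4

Δₒ < P, so pairing is avoided: the ground state is high-spin.
Configuration: t₂g³ eg¹.
Unpaired electrons: 4.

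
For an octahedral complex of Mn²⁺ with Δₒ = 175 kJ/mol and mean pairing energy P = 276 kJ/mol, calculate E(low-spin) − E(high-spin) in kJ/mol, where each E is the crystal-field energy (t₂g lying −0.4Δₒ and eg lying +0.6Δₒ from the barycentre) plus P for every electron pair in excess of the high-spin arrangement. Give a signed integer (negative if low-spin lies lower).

Mn²⁺: group 7, so d-count = 7 − 2 = 5.
High-spin: t₂g³ eg², CFSE = 0.0Δₒ = 0 kJ/mol.
Low-spin t₂g⁵ eg⁰ gives -2.0Δₒ = -350 kJ/mol, but forming 2 extra pairs costs 2P = 552 kJ/mol, so E(LS) = -350 + 552 = 202 kJ/mol.
The difference is 202 − (0) = 202 kJ/mol, so high-spin lies lower.

202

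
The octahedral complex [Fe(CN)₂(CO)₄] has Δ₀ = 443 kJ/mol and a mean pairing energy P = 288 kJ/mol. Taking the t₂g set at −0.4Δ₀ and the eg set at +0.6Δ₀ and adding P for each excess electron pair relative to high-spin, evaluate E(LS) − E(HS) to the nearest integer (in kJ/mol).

-310

Ligand charges: 2×(-1) from CN⁻ and 4×(+0) from CO sum to -2; with overall charge +0, Fe is +2.
Fe sits in group 8; removing 2 electrons leaves Fe²⁺ with 8 − 2 = 6 d electrons.
In the high-spin limit (t₂g⁴ eg²) the orbital term is -0.4Δ₀ = -177 kJ/mol, with no excess pairing.
For low-spin the configuration is t₂g⁶ eg⁰: orbital energy -2.4 × 443 = -1063 kJ/mol, and 2 additional pairs relative to high-spin add 576 kJ/mol, giving -487 kJ/mol.
The difference is -487 − (-177) = -310 kJ/mol, so low-spin lies lower.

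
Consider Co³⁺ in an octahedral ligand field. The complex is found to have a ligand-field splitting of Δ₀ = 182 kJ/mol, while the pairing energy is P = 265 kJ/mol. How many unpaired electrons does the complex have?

4

Co³⁺: group 9, so d-count = 9 − 3 = 6.
Here Δ₀ < P (182 < 265), so the high-spin state is favoured.
That gives t₂g⁴ eg².
Unpaired electrons: 4.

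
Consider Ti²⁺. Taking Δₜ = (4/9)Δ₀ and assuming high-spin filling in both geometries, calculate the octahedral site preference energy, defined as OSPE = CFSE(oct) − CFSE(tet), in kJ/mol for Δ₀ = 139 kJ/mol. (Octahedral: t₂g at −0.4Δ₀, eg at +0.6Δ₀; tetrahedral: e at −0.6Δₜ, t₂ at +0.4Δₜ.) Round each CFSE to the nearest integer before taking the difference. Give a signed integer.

-37

Ti sits in group 4; removing 2 electrons leaves Ti²⁺ with 4 − 2 = 2 d electrons.
Octahedral high-spin t2g^2 e_g^0: CFSE = -0.8 × 139 = -111 kJ/mol.
In a tetrahedral site the filling is e^2 t2^0: CFSE(tet) = -1.2Δₜ = -1.2 × (4/9)(139) = -74 kJ/mol.
OSPE = CFSE(oct) − CFSE(tet) = -111 − (-74) = -37 kJ/mol.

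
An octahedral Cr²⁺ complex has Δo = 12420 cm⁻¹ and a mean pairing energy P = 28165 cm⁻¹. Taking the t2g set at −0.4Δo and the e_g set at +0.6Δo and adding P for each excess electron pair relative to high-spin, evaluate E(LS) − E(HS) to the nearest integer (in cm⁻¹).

Cr²⁺: group 6, so d-count = 6 − 2 = 4.
In the high-spin limit (t2g^3 e_g^1) the orbital term is -0.6Δo = -7452 cm⁻¹, with no excess pairing.
Low-spin: t2g^4 e_g^0, orbital CFSE = -1.6Δo = -19872 cm⁻¹; plus 1 excess pair × P = +28165 cm⁻¹; total 8293 cm⁻¹.
Thus E(LS) − E(HS) = 15745 cm⁻¹.

15745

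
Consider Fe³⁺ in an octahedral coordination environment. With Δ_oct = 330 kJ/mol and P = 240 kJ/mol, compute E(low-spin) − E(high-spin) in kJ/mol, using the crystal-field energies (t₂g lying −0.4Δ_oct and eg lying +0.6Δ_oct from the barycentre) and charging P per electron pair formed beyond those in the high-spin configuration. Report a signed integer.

-180

Group 8 minus oxidation state +3 gives a d⁵ configuration for Fe³⁺.
High-spin d⁵ fills as t₂g³ eg² with CFSE 3(−0.4) + 2(+0.6) = 0.0Δ_oct = 0 kJ/mol.
Low-spin: t₂g⁵ eg⁰, orbital CFSE = -2.0Δ_oct = -660 kJ/mol; plus 2 excess pairs × P = +480 kJ/mol; total -180 kJ/mol.
E(LS) − E(HS) = -180 − (0) = -180 kJ/mol.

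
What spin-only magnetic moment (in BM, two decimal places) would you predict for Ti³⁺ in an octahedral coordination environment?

Group 4 minus oxidation state +3 gives a d¹ configuration for Ti³⁺.
Configuration: t₂g¹ eg⁰ → 1 unpaired electron.
μ(spin-only) = √[1(1+2)] = √3 ≈ 1.73 BM.

1.73 BM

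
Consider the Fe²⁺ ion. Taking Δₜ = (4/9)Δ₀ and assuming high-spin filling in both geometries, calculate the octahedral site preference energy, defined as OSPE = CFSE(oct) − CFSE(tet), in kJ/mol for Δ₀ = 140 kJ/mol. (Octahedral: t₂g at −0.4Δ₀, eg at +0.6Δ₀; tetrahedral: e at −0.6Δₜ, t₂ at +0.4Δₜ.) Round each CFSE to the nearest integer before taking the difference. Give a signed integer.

Group 8 minus oxidation state +2 gives a d⁶ configuration for Fe²⁺.
In an octahedral site d⁶ (HS) is t₂g⁴ eg², giving CFSE(oct) = -0.4Δ₀ = -56 kJ/mol.
Tetrahedral e³ t₂³ gives -0.6Δₜ = -0.6 × (4/9) × 140 = -37 kJ/mol.
OSPE = -56 − (-37) = -19 kJ/mol.

-19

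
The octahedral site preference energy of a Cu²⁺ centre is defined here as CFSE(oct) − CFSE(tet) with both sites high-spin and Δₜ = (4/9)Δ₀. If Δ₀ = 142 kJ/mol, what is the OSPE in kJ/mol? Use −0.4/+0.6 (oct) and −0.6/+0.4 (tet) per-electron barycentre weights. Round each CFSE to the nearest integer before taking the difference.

-60

Group 11 minus oxidation state +2 gives a d⁹ configuration for Cu²⁺.
Octahedral high-spin t₂g⁶ eg³: CFSE = -0.6 × 142 = -85 kJ/mol.
Tetrahedral e⁴ t₂⁵ gives -0.4Δₜ = -0.4 × (4/9) × 142 = -25 kJ/mol.
OSPE = CFSE(oct) − CFSE(tet) = -85 − (-25) = -60 kJ/mol.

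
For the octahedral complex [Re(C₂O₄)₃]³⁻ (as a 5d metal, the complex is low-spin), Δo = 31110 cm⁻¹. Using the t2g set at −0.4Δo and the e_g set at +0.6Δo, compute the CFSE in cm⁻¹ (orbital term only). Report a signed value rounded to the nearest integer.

-49776

Each C₂O₄²⁻ contributes -2; 3 × (-2) = -6. With overall charge -3, Re is in the +3 oxidation state.
Group 7 minus oxidation state +3 gives a d⁴ configuration for Re³⁺.
Configuration: t2g^4 e_g^0.
The orbital stabilization is -1.6Δo = -1.6 × 31110 = -49776 cm⁻¹.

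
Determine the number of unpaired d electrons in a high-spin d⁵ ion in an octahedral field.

Configuration: t₂g³ eg², giving 5 unpaired electrons.

5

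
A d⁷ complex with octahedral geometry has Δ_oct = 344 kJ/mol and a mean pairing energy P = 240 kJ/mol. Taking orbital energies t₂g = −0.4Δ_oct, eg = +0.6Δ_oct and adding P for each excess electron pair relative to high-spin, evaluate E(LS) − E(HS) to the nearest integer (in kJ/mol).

-104

High-spin: t₂g⁵ eg², CFSE = -0.8Δ_oct = -275 kJ/mol.
Low-spin: t₂g⁶ eg¹, orbital CFSE = -1.8Δ_oct = -619 kJ/mol; plus 1 excess pair × P = +240 kJ/mol; total -379 kJ/mol.
E(LS) − E(HS) = -379 − (-275) = -104 kJ/mol.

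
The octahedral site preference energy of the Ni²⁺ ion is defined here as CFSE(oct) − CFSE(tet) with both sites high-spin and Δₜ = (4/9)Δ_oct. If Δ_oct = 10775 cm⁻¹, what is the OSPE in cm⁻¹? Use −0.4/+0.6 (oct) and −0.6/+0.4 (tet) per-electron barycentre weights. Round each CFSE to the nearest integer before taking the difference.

Ni is in group 10, so Ni²⁺ is d⁸ (10 − 2 = 8).
Octahedral (high-spin): t₂g⁶ eg², CFSE = 6(−0.4) + 2(+0.6) = -1.2Δ_oct = -1.2 × 10775 = -12930 cm⁻¹.
Tetrahedral e⁴ t₂⁴ gives -0.8Δₜ = -0.8 × (4/9) × 10775 = -3831 cm⁻¹.
Subtracting, OSPE = -12930 − (-3831) = -9099 cm⁻¹.

-9099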